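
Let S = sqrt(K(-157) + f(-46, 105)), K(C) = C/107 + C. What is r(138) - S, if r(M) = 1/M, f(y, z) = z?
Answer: 1/138 - I*sqrt(612147)/107 ≈ 0.0072464 - 7.3121*I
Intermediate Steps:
K(C) = 108*C/107 (K(C) = C/107 + C = 108*C/107)
S = I*sqrt(612147)/107 (S = sqrt((108/107)*(-157) + 105) = sqrt(-16956/107 + 105) = sqrt(-5721/107) = I*sqrt(612147)/107 ≈ 7.3121*I)
r(138) - S = 1/138 - I*sqrt(612147)/107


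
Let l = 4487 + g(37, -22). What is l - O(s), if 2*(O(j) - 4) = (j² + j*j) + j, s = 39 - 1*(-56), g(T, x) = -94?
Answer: -9367/2 ≈ -4683.5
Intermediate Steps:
s = 95 (s = 39 + 56 = 95)
O(j) = 4 + j² + j/2 (O(j) = 4 + ((j² + j*j) + j)/2 = 4 + ((j² + j²) + j)/2 = 4 + (2*j² + j)/2 = 4 + (j + 2*j²)/2 = 4 + (j² + j/2) = 4 + j² + j/2)
l = 4393 (l = 4487 - 94 = 4393)
l - O(s) = 4393 - (4 + 95² + (½)*95) = 4393 - (4 + 9025 + 95/2) = 4393 - 1*18153/2 = 4393 - 18153/2 = -9367/2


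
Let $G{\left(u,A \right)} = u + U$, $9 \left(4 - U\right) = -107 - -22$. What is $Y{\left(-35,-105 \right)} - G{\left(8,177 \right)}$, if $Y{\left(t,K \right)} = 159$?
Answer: $\frac{1238}{9} \approx 137.56$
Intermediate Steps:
$U = \frac{121}{9}$ ($U = 4 - \frac{-107 - -22}{9} = 4 - \frac{-107 + 22}{9} = 4 - - \frac{85}{9} = 4 + \frac{85}{9} = \frac{121}{9} \approx 13.444$)
$G{\left(u,A \right)} = \frac{121}{9} + u$ ($G{\left(u,A \right)} = u + \frac{121}{9} = \frac{121}{9} + u$)
$Y{\left(-35,-105 \right)} - G{\left(8,177 \right)} = 159 - \left(\frac{121}{9} + 8\right) = 159 - \frac{193}{9} = \frac{1238}{9}$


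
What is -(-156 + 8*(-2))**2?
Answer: -29584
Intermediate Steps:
-(-156 + 8*(-2))**2 = -(-156 - 16)**2 = -1*(-172)**2 = -1*29584 = -29584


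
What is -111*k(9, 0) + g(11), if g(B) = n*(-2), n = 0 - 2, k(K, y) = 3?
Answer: -329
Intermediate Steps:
n = -2
g(B) = 4 (g(B) = -2*(-2) = 4)
-111*k(9, 0) + g(11) = -111*3 + 4 = -333 + 4 = -329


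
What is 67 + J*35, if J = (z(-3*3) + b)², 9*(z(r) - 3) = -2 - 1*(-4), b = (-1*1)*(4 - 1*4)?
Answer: 34862/81 ≈ 430.40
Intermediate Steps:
b = 0 (b = -(4 - 4) = -1*0 = 0)
z(r) = 29/9 (z(r) = 3 + (-2 - 1*(-4))/9 = 3 + (-2 + 4)/9 = 3 + (⅑)*2 = 3 + 2/9 = 29/9)
J = 841/81 (J = (29/9 + 0)² = (29/9)² = 841/81 ≈ 10.383)
67 + J*35 = 67 + (841/81)*35 = 67 + 29435/81 = 34862/81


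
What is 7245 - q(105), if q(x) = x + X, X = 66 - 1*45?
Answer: 7119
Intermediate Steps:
X = 21 (X = 66 - 45 = 21)
q(x) = 21 + x (q(x) = x + 21 = 21 + x)
7245 - q(105) = 7245 - (21 + 105) = 7245 - 1*126 = 7245 - 126 = 7119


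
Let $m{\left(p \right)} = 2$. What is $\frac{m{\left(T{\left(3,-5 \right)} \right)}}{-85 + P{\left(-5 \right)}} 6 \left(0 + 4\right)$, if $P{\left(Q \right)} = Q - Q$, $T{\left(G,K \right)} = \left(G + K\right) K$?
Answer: $- \frac{48}{85} \approx -0.56471$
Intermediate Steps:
$T{\left(G,K \right)} = K \left(G + K\right)$
$P{\left(Q \right)} = 0$
$\frac{m{\left(T{\left(3,-5 \right)} \right)}}{-85 + P{\left(-5 \right)}} 6 \left(0 + 4\right) = \frac{1}{-85 + 0} \cdot 2 \cdot 6 \left(0 + 4\right) = \frac{1}{-85} \cdot 2 \cdot 6 \cdot 4 = \left(- \frac{1}{85}\right) 2 \cdot 24 = \left(- \frac{2}{85}\right) 24 = - \frac{48}{85}$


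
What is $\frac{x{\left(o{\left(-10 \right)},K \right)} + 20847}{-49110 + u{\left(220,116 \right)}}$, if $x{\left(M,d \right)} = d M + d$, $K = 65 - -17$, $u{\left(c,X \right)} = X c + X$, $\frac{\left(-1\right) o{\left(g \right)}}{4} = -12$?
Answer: $- \frac{24865}{23474} \approx -1.0593$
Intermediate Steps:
$o{\left(g \right)} = 48$ ($o{\left(g \right)} = \left(-4\right) \left(-12\right) = 48$)
$u{\left(c,X \right)} = X + X c$
$K = 82$ ($K = 65 + 17 = 82$)
$x{\left(M,d \right)} = d + M d$ ($x{\left(M,d \right)} = M d + d = d + M d$)
$\frac{x{\left(o{\left(-10 \right)},K \right)} + 20847}{-49110 + u{\left(220,116 \right)}} = \frac{82 \left(1 + 48\right) + 20847}{-49110 + 116 \left(1 + 220\right)} = \frac{82 \cdot 49 + 20847}{-49110 + 116 \cdot 221} = \frac{4018 + 20847}{-49110 + 25636} = \frac{24865}{-23474} = 24865 \left(- \frac{1}{23474}\right) = - \frac{24865}{23474}$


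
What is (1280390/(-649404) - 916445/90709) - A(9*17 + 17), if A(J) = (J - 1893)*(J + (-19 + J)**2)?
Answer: 1165736486283742049/29453393718 ≈ 3.9579e+7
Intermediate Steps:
A(J) = (-1893 + J)*(J + (-19 + J)**2)
(1280390/(-649404) - 916445/90709) - A(9*17 + 17) = (1280390/(-649404) - 916445/90709) - (-683373 + (9*17 + 17)**3 - 1930*(9*17 + 17)**2 + 70402*(9*17 + 17)) = (1280390*(-1/649404) - 916445*1/90709) - (-683373 + (153 + 17)**3 - 1930*(153 + 17)**2 + 70402*(153 + 17)) = (-640195/324702 - 916445/90709) - (-683373 + 170**3 - 1930*170**2 + 70402*170) = -355642972645/29453393718 - (-683373 + 4913000 - 1930*28900 + 11968340) = -355642972645/29453393718 - (-683373 + 4913000 - 55777000 + 11968340) = -355642972645/29453393718 - 1*(-39579033) = -355642972645/29453393718 + 39579033 = 1165736486283742049/29453393718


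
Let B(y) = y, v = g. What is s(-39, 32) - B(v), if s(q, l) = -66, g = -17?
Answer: -49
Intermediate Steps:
v = -17
s(-39, 32) - B(v) = -66 - 1*(-17) = -66 + 17 = -49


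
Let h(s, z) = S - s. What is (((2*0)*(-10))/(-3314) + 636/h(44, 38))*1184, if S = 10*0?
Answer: -188256/11 ≈ -17114.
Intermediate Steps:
S = 0
h(s, z) = -s (h(s, z) = 0 - s = -s)
(((2*0)*(-10))/(-3314) + 636/h(44, 38))*1184 = (((2*0)*(-10))/(-3314) + 636/((-1*44)))*1184 = ((0*(-10))*(-1/3314) + 636/(-44))*1184 = (0*(-1/3314) + 636*(-1/44))*1184 = (0 - 159/11)*1184 = -159/11*1184 = -188256/11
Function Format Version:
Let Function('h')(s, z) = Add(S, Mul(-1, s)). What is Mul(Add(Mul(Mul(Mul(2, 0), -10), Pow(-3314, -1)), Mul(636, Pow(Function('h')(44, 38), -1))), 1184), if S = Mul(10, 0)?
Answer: Rational(-188256, 11) ≈ -17114.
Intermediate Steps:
S = 0
Function('h')(s, z) = Mul(-1, s) (Function('h')(s, z) = Add(0, Mul(-1, s)) = Mul(-1, s))
Mul(Add(Mul(Mul(Mul(2, 0), -10), Pow(-3314, -1)), Mul(636, Pow(Function('h')(44, 38), -1))), 1184) = Mul(Add(Mul(Mul(Mul(2, 0), -10), Pow(-3314, -1)), Mul(636, Pow(Mul(-1, 44), -1))), 1184) = Mul(Add(Mul(Mul(0, -10), Rational(-1, 3314)), Mul(636, Pow(-44, -1))), 1184) = Mul(Add(Mul(0, Rational(-1, 3314)), Mul(636, Rational(-1, 44))), 1184) = Mul(Add(0, Rational(-159, 11)), 1184) = Mul(Rational(-159, 11), 1184) = Rational(-188256, 11)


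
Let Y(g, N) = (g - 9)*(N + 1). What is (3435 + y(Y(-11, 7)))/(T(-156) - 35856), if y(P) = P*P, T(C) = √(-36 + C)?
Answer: -21689145/26784436 - 29035*I*√3/160706616 ≈ -0.80977 - 0.00031293*I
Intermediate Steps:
Y(g, N) = (1 + N)*(-9 + g) (Y(g, N) = (-9 + g)*(1 + N) = (1 + N)*(-9 + g))
y(P) = P²
(3435 + y(Y(-11, 7)))/(T(-156) - 35856) = (3435 + (-9 - 11 - 9*7 + 7*(-11))²)/(√(-36 - 156) - 35856) = (3435 + (-9 - 11 - 63 - 77)²)/(√(-192) - 35856) = (3435 + (-160)²)/(8*I*√3 - 35856) = (3435 + 25600)/(-35856 + 8*I*√3) = 29035/(-35856 + 8*I*√3)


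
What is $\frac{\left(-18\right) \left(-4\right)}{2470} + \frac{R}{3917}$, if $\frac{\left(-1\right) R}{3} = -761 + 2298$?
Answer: $- \frac{5553573}{4837495} \approx -1.148$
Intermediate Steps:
$R = -4611$ ($R = - 3 \left(-761 + 2298\right) = \left(-3\right) 1537 = -4611$)
$\frac{\left(-18\right) \left(-4\right)}{2470} + \frac{R}{3917} = \frac{\left(-18\right) \left(-4\right)}{2470} - \frac{4611}{3917} = 72 \cdot \frac{1}{2470} - \frac{4611}{3917} = \frac{36}{1235} - \frac{4611}{3917} = - \frac{5553573}{4837495}$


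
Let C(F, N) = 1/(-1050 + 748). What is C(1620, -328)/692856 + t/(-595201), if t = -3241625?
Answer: 678285757366799/124541352384912 ≈ 5.4463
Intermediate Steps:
C(F, N) = -1/302 (C(F, N) = 1/(-302) = -1/302)
C(1620, -328)/692856 + t/(-595201) = -1/302/692856 - 3241625/(-595201) = -1/302*1/692856 - 3241625*(-1/595201) = -1/209242512 + 3241625/595201 = 678285757366799/124541352384912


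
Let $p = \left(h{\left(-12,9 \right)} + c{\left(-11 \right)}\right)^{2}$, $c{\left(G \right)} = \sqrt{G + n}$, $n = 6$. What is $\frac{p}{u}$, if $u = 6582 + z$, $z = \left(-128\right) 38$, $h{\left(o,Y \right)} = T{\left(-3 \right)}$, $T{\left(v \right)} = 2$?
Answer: $\frac{\left(2 + i \sqrt{5}\right)^{2}}{1718} \approx -0.00058207 + 0.0052062 i$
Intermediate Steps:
$h{\left(o,Y \right)} = 2$
$z = -4864$
$c{\left(G \right)} = \sqrt{6 + G}$ ($c{\left(G \right)} = \sqrt{G + 6} = \sqrt{6 + G}$)
$u = 1718$ ($u = 6582 - 4864 = 1718$)
$p = \left(2 + i \sqrt{5}\right)^{2}$ ($p = \left(2 + \sqrt{6 - 11}\right)^{2} = \left(2 + \sqrt{-5}\right)^{2} = \left(2 + i \sqrt{5}\right)^{2} \approx -1.0 + 8.9443 i$)
$\frac{p}{u} = \frac{\left(2 + i \sqrt{5}\right)^{2}}{1718}$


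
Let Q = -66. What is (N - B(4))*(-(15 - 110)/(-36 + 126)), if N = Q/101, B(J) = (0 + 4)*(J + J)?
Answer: -31331/909 ≈ -34.468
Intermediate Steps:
B(J) = 8*J (B(J) = 4*(2*J) = 8*J)
N = -66/101 ≈ -0.65347
(N - B(4))*(-(15 - 110)/(-36 + 126)) = (-66/101 - 8*4)*(-(15 - 110)/(-36 + 126)) = (-66/101 - 1*32)*(-(-95)/90) = (-66/101 - 32)*(-(-95)/90) = -(-3298)*(-19)/(101*18) = -3298/101*19/18 = -31331/909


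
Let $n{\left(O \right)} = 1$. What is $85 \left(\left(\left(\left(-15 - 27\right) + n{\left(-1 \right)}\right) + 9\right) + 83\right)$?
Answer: $4335$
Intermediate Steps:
$85 \left(\left(\left(\left(-15 - 27\right) + n{\left(-1 \right)}\right) + 9\right) + 83\right) = 85 \left(\left(\left(\left(-15 - 27\right) + 1\right) + 9\right) + 83\right) = 85 \left(\left(\left(-42 + 1\right) + 9\right) + 83\right) = 85 \left(\left(-41 + 9\right) + 83\right) = 85 \left(-32 + 83\right) = 85 \cdot 51 = 4335$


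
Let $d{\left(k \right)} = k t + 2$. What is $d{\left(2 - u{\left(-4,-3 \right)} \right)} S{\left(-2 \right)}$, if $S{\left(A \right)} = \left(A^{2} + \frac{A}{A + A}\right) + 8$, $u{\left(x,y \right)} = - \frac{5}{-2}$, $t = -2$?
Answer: $\frac{75}{2} \approx 37.5$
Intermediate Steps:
$u{\left(x,y \right)} = \frac{5}{2}$ ($u{\left(x,y \right)} = \left(-5\right) \left(- \frac{1}{2}\right) = \frac{5}{2}$)
$S{\left(A \right)} = \frac{17}{2} + A^{2}$ ($S{\left(A \right)} = \left(A^{2} + \frac{A}{2 A}\right) + 8 = \left(A^{2} + \frac{1}{2 A} A\right) + 8 = \left(A^{2} + \frac{1}{2}\right) + 8 = \left(\frac{1}{2} + A^{2}\right) + 8 = \frac{17}{2} + A^{2}$)
$d{\left(k \right)} = 2 - 2 k$ ($d{\left(k \right)} = k \left(-2\right) + 2 = - 2 k + 2 = 2 - 2 k$)
$d{\left(2 - u{\left(-4,-3 \right)} \right)} S{\left(-2 \right)} = \left(2 - 2 \left(2 - \frac{5}{2}\right)\right) \left(\frac{17}{2} + \left(-2\right)^{2}\right) = \left(2 - 2 \left(2 - \frac{5}{2}\right)\right) \left(\frac{17}{2} + 4\right) = \left(2 - -1\right) \frac{25}{2} = \left(2 + 1\right) \frac{25}{2} = 3 \cdot \frac{25}{2} = \frac{75}{2}$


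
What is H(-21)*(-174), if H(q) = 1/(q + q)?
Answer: 29/7 ≈ 4.1429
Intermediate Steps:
H(q) = 1/(2*q)
H(-21)*(-174) = ((½)/(-21))*(-174) = ((½)*(-1/21))*(-174) = -1/42*(-174) = 29/7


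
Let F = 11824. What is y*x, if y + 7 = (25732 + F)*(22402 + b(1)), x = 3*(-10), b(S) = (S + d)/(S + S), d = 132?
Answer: -25314809370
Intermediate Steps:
b(S) = (132 + S)/(2*S) (b(S) = (S + 132)/(S + S) = (132 + S)/((2*S)) = (132 + S)*(1/(2*S)) = (132 + S)/(2*S))
x = -30
y = 843826979 (y = -7 + (25732 + 11824)*(22402 + (1/2)*(132 + 1)/1) = -7 + 37556*(22402 + (1/2)*1*133) = -7 + 37556*(22402 + 133/2) = -7 + 37556*(44937/2) = -7 + 843826986 = 843826979)
y*x = 843826979*(-30) = -25314809370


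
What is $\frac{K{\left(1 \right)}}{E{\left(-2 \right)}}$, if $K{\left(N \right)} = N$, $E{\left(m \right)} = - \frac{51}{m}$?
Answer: $\frac{2}{51} \approx 0.039216$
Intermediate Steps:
$\frac{K{\left(1 \right)}}{E{\left(-2 \right)}} = \frac{1}{\left(-51\right) \frac{1}{-2}} \cdot 1 = \frac{1}{\left(-51\right) \left(- \frac{1}{2}\right)} 1 = \frac{1}{\frac{51}{2}} \cdot 1 = \frac{2}{51} \cdot 1 = \frac{2}{51}$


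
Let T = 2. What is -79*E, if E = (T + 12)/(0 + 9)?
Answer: -1106/9 ≈ -122.89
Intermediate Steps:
E = 14/9 (E = (2 + 12)/(0 + 9) = 14/9 ≈ 1.5556)
-79*E = -79*14/9 = -1106/9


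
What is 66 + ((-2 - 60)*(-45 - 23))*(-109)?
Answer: -459478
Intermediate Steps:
66 + ((-2 - 60)*(-45 - 23))*(-109) = 66 - 62*(-68)*(-109) = 66 + 4216*(-109) = 66 - 459544 = -459478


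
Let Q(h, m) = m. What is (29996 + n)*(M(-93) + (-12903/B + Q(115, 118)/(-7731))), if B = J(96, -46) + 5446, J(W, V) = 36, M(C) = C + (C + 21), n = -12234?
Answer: -62995787344519/21190671 ≈ -2.9728e+6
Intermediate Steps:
M(C) = 21 + 2*C (M(C) = C + (21 + C) = 21 + 2*C)
B = 5482 (B = 36 + 5446 = 5482)
(29996 + n)*(M(-93) + (-12903/B + Q(115, 118)/(-7731))) = (29996 - 12234)*((21 + 2*(-93)) + (-12903/5482 + 118/(-7731))) = 17762*((21 - 186) + (-12903*1/5482 + 118*(-1/7731))) = 17762*(-165 + (-12903/5482 - 118/7731)) = 17762*(-165 - 100399969/42381342) = 17762*(-7093321399/42381342) = -62995787344519/21190671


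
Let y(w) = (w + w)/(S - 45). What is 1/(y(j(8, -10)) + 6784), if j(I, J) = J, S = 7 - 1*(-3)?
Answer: 7/47492 ≈ 0.00014739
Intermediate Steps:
S = 10 (S = 7 + 3 = 10)
y(w) = -2*w/35 (y(w) = (w + w)/(10 - 45) = (2*w)/(-35) = (2*w)*(-1/35) = -2*w/35)
1/(y(j(8, -10)) + 6784) = 1/(-2/35*(-10) + 6784) = 1/(4/7 + 6784) = 1/(47492/7) = 7/47492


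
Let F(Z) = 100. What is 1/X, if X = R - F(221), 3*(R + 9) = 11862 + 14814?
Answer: 1/8783 ≈ 0.00011386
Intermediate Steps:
R = 8883 (R = -9 + (11862 + 14814)/3 = -9 + (⅓)*26676 = -9 + 8892 = 8883)
X = 8783 (X = 8883 - 1*100 = 8883 - 100 = 8783)
1/X = 1/8783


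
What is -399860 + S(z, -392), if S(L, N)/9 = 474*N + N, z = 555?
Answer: -2075660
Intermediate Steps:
S(L, N) = 4275*N (S(L, N) = 9*(474*N + N) = 9*(475*N) = 4275*N)
-399860 + S(z, -392) = -399860 + 4275*(-392) = -399860 - 1675800 = -2075660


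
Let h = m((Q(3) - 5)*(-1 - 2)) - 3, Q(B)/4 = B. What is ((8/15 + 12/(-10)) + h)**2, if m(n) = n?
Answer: 5476/9 ≈ 608.44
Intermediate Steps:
Q(B) = 4*B
h = -24 (h = (4*3 - 5)*(-1 - 2) - 3 = (12 - 5)*(-3) - 3 = 7*(-3) - 3 = -21 - 3 = -24)
((8/15 + 12/(-10)) + h)**2 = ((8/15 + 12/(-10)) - 24)**2 = ((8*(1/15) + 12*(-1/10)) - 24)**2 = ((8/15 - 6/5) - 24)**2 = (-2/3 - 24)**2 = (-74/3)**2 = 5476/9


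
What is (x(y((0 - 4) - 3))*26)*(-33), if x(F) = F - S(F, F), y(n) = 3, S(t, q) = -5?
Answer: -6864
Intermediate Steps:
x(F) = 5 + F (x(F) = F - 1*(-5) = F + 5 = 5 + F)
(x(y((0 - 4) - 3))*26)*(-33) = ((5 + 3)*26)*(-33) = (8*26)*(-33) = 208*(-33) = -6864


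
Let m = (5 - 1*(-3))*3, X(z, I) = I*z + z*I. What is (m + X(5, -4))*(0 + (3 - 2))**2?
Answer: -16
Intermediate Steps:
X(z, I) = 2*I*z (X(z, I) = I*z + I*z = 2*I*z)
m = 24 (m = (5 + 3)*3 = 8*3 = 24)
(m + X(5, -4))*(0 + (3 - 2))**2 = (24 + 2*(-4)*5)*(0 + (3 - 2))**2 = (24 - 40)*(0 + 1)**2 = -16*1**2 = -16*1 = -16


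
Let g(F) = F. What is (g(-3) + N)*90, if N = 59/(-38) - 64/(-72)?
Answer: -6265/19 ≈ -329.74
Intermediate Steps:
N = -227/342 (N = 59*(-1/38) - 64*(-1/72) = -59/38 + 8/9 = -227/342 ≈ -0.66374)
(g(-3) + N)*90 = (-3 - 227/342)*90 = -1253/342*90 = -6265/19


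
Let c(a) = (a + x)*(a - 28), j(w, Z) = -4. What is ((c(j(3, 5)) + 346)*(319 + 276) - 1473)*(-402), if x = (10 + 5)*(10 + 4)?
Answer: 1494572886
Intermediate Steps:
x = 210 (x = 15*14 = 210)
c(a) = (-28 + a)*(210 + a) (c(a) = (a + 210)*(a - 28) = (210 + a)*(-28 + a) = (-28 + a)*(210 + a))
((c(j(3, 5)) + 346)*(319 + 276) - 1473)*(-402) = (((-5880 + (-4)**2 + 182*(-4)) + 346)*(319 + 276) - 1473)*(-402) = (((-5880 + 16 - 728) + 346)*595 - 1473)*(-402) = ((-6592 + 346)*595 - 1473)*(-402) = (-6246*595 - 1473)*(-402) = (-3716370 - 1473)*(-402) = -3717843*(-402) = 1494572886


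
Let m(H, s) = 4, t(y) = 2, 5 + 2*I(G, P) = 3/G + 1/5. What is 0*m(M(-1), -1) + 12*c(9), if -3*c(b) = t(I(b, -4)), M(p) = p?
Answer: -8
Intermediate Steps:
I(G, P) = -12/5 + 3/(2*G) (I(G, P) = -5/2 + (3/G + 1/5)/2 = -5/2 + (3/G + 1*(⅕))/2 = -5/2 + (3/G + ⅕)/2 = -5/2 + (⅕ + 3/G)/2 = -5/2 + (⅒ + 3/(2*G)) = -12/5 + 3/(2*G))
c(b) = -⅔ (c(b) = -⅓*2 = -⅔)
0*m(M(-1), -1) + 12*c(9) = 0*4 + 12*(-⅔) = 0 - 8 = -8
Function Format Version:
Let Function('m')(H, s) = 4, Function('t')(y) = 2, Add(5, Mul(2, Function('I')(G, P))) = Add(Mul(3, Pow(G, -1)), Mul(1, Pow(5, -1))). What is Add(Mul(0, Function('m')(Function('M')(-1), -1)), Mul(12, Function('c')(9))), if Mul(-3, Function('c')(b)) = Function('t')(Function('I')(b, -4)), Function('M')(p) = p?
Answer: -8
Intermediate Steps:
Function('I')(G, P) = Add(Rational(-12, 5), Mul(Rational(3, 2), Pow(G, -1))) (Function('I')(G, P) = Add(Rational(-5, 2), Mul(Rational(1, 2), Add(Mul(3, Pow(G, -1)), Mul(1, Pow(5, -1))))) = Add(Rational(-5, 2), Mul(Rational(1, 2), Add(Mul(3, Pow(G, -1)), Mul(1, Rational(1, 5))))) = Add(Rational(-5, 2), Mul(Rational(1, 2), Add(Mul(3, Pow(G, -1)), Rational(1, 5)))) = Add(Rational(-5, 2), Mul(Rational(1, 2), Add(Rational(1, 5), Mul(3, Pow(G, -1))))) = Add(Rational(-5, 2), Add(Rational(1, 10), Mul(Rational(3, 2), Pow(G, -1)))) = Add(Rational(-12, 5), Mul(Rational(3, 2), Pow(G, -1))))
Function('c')(b) = Rational(-2, 3) (Function('c')(b) = Mul(Rational(-1, 3), 2) = Rational(-2, 3))
Add(Mul(0, Function('m')(Function('M')(-1), -1)), Mul(12, Function('c')(9))) = Add(Mul(0, 4), Mul(12, Rational(-2, 3))) = Add(0, -8) = -8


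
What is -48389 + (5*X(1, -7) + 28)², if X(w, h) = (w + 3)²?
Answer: -36725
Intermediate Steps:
X(w, h) = (3 + w)²
-48389 + (5*X(1, -7) + 28)² = -48389 + (5*(3 + 1)² + 28)² = -48389 + (5*4² + 28)² = -48389 + (5*16 + 28)² = -48389 + (80 + 28)² = -48389 + 108² = -48389 + 11664 = -36725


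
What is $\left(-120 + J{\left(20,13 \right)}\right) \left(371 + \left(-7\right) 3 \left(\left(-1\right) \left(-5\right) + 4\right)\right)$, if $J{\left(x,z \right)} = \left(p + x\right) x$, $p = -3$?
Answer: $40040$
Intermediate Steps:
$J{\left(x,z \right)} = x \left(-3 + x\right)$ ($J{\left(x,z \right)} = \left(-3 + x\right) x = x \left(-3 + x\right)$)
$\left(-120 + J{\left(20,13 \right)}\right) \left(371 + \left(-7\right) 3 \left(\left(-1\right) \left(-5\right) + 4\right)\right) = \left(-120 + 20 \left(-3 + 20\right)\right) \left(371 + \left(-7\right) 3 \left(\left(-1\right) \left(-5\right) + 4\right)\right) = \left(-120 + 20 \cdot 17\right) \left(371 - 21 \left(5 + 4\right)\right) = \left(-120 + 340\right) \left(371 - 189\right) = 220 \left(371 - 189\right) = 220 \cdot 182 = 40040$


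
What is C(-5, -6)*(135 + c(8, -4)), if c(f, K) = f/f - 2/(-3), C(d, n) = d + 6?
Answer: 410/3 ≈ 136.67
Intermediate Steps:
C(d, n) = 6 + d
c(f, K) = 5/3 (c(f, K) = 1 - 2*(-⅓) = 1 + ⅔ = 5/3)
C(-5, -6)*(135 + c(8, -4)) = (6 - 5)*(135 + 5/3) = 1*(410/3) = 410/3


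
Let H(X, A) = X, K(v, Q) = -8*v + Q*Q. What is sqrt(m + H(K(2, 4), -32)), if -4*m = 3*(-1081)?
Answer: sqrt(3243)/2 ≈ 28.474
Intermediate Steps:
K(v, Q) = Q**2 - 8*v (K(v, Q) = -8*v + Q**2 = Q**2 - 8*v)
m = 3243/4 (m = -3*(-1081)/4 = -1/4*(-3243) = 3243/4 ≈ 810.75)
sqrt(m + H(K(2, 4), -32)) = sqrt(3243/4 + (4**2 - 8*2)) = sqrt(3243/4 + (16 - 16)) = sqrt(3243/4 + 0) = sqrt(3243/4) = sqrt(3243)/2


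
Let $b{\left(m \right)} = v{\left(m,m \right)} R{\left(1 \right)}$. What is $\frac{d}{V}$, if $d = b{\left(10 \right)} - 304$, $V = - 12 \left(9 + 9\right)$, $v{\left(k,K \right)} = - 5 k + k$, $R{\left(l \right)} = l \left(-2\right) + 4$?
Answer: $\frac{16}{9} \approx 1.7778$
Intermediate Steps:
$R{\left(l \right)} = 4 - 2 l$ ($R{\left(l \right)} = - 2 l + 4 = 4 - 2 l$)
$v{\left(k,K \right)} = - 4 k$
$V = -216$ ($V = \left(-12\right) 18 = -216$)
$b{\left(m \right)} = - 8 m$ ($b{\left(m \right)} = - 4 m \left(4 - 2\right) = - 4 m 2 = - 8 m$)
$d = -384$ ($d = \left(-8\right) 10 - 304 = -80 - 304 = -384$)
$\frac{d}{V} = - \frac{384}{-216} = \left(-384\right) \left(- \frac{1}{216}\right) = \frac{16}{9}$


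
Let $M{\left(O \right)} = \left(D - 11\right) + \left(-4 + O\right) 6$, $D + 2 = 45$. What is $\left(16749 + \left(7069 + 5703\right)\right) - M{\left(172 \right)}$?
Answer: $28481$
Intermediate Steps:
$D = 43$ ($D = -2 + 45 = 43$)
$M{\left(O \right)} = 8 + 6 O$ ($M{\left(O \right)} = \left(43 - 11\right) + \left(-4 + O\right) 6 = 32 + \left(-24 + 6 O\right) = 8 + 6 O$)
$\left(16749 + \left(7069 + 5703\right)\right) - M{\left(172 \right)} = \left(16749 + \left(7069 + 5703\right)\right) - \left(8 + 6 \cdot 172\right) = \left(16749 + 12772\right) - \left(8 + 1032\right) = 29521 - 1040 = 28481$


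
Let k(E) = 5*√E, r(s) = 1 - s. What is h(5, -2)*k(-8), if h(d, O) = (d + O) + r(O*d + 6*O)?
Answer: 260*I*√2 ≈ 367.7*I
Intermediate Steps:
h(d, O) = 1 + d - 5*O - O*d (h(d, O) = (d + O) + (1 - (O*d + 6*O)) = (O + d) + (1 - (6*O + O*d)) = (O + d) + (1 + (-6*O - O*d)) = (O + d) + (1 - 6*O - O*d) = 1 + d - 5*O - O*d)
h(5, -2)*k(-8) = (1 - 2 + 5 - 1*(-2)*(6 + 5))*(5*√(-8)) = (1 - 2 + 5 - 1*(-2)*11)*(5*(2*I*√2)) = (1 - 2 + 5 + 22)*(10*I*√2) = 26*(10*I*√2) = 260*I*√2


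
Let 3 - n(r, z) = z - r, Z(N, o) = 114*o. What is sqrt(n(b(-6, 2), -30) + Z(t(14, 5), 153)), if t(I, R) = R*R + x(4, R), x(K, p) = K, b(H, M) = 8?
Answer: sqrt(17483) ≈ 132.22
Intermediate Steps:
t(I, R) = 4 + R**2 (t(I, R) = R*R + 4 = R**2 + 4 = 4 + R**2)
n(r, z) = 3 + r - z (n(r, z) = 3 - (z - r) = 3 + (r - z) = 3 + r - z)
sqrt(n(b(-6, 2), -30) + Z(t(14, 5), 153)) = sqrt((3 + 8 - 1*(-30)) + 114*153) = sqrt((3 + 8 + 30) + 17442) = sqrt(41 + 17442) = sqrt(17483)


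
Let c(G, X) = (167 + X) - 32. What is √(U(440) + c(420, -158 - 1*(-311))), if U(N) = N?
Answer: 2*√182 ≈ 26.981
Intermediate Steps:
c(G, X) = 135 + X
√(U(440) + c(420, -158 - 1*(-311))) = √(440 + (135 + (-158 - 1*(-311)))) = √(440 + (135 + (-158 + 311))) = √(440 + (135 + 153)) = √(440 + 288) = √728 = 2*√182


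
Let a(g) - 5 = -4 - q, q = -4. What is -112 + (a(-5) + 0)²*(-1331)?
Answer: -33387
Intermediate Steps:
a(g) = 5 (a(g) = 5 + (-4 - 1*(-4)) = 5 + (-4 + 4) = 5 + 0 = 5)
-112 + (a(-5) + 0)²*(-1331) = -112 + (5 + 0)²*(-1331) = -112 + 5²*(-1331) = -112 + 25*(-1331) = -112 - 33275 = -33387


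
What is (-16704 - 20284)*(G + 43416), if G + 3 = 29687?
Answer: -2703822800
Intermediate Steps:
G = 29684 (G = -3 + 29687 = 29684)
(-16704 - 20284)*(G + 43416) = (-16704 - 20284)*(29684 + 43416) = -36988*73100 = -2703822800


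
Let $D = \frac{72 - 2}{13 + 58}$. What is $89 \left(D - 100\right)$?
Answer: $- \frac{625670}{71} \approx -8812.3$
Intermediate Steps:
$D = \frac{70}{71} \approx 0.98592$
$89 \left(D - 100\right) = 89 \left(\frac{70}{71} - 100\right) = 89 \left(- \frac{7030}{71}\right) = - \frac{625670}{71}$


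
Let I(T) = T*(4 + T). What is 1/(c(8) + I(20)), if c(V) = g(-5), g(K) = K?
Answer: 1/475 ≈ 0.0021053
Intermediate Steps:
c(V) = -5
1/(c(8) + I(20)) = 1/(-5 + 20*(4 + 20)) = 1/(-5 + 20*24) = 1/(-5 + 480) = 1/475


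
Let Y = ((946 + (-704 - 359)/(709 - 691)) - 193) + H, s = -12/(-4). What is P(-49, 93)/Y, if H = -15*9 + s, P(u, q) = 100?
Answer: 360/2023 ≈ 0.17795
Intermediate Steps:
s = 3 (s = -12*(-¼) = 3)
H = -132 (H = -15*9 + 3 = -135 + 3 = -132)
Y = 10115/18 (Y = ((946 + (-704 - 359)/(709 - 691)) - 193) - 132 = ((946 - 1063/18) - 193) - 132 = (15965/18 - 193) - 132 = 12491/18 - 132 = 10115/18 ≈ 561.94)
P(-49, 93)/Y = 100/(10115/18) = 100*(18/10115) = 360/2023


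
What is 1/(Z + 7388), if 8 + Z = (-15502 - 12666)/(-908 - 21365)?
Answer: 22273/164402908 ≈ 0.00013548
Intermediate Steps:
Z = -150016/22273 (Z = -8 + (-15502 - 12666)/(-908 - 21365) = -8 - 28168/(-22273) = -8 - 28168*(-1/22273) = -8 + 28168/22273 = -150016/22273 ≈ -6.7353)
1/(Z + 7388) = 1/(-150016/22273 + 7388) = 1/(164402908/22273) = 22273/164402908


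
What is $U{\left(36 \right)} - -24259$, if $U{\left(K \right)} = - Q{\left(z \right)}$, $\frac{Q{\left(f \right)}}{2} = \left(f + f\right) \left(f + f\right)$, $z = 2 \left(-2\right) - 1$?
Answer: $24059$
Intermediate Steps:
$z = -5$ ($z = -4 - 1 = -5$)
$Q{\left(f \right)} = 8 f^{2}$ ($Q{\left(f \right)} = 2 \left(f + f\right) \left(f + f\right) = 2 \cdot 2 f 2 f = 2 \cdot 4 f^{2} = 8 f^{2}$)
$U{\left(K \right)} = -200$ ($U{\left(K \right)} = - 8 \left(-5\right)^{2} = - 8 \cdot 25 = \left(-1\right) 200 = -200$)
$U{\left(36 \right)} - -24259 = -200 - -24259 = -200 + 24259 = 24059$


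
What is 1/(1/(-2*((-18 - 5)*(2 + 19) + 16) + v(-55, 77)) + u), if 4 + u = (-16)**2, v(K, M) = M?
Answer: 1011/254773 ≈ 0.0039682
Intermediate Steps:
u = 252 (u = -4 + (-16)**2 = -4 + 256 = 252)
1/(1/(-2*((-18 - 5)*(2 + 19) + 16) + v(-55, 77)) + u) = 1/(1/(-2*((-18 - 5)*(2 + 19) + 16) + 77) + 252) = 1/(1/(-2*(-23*21 + 16) + 77) + 252) = 1/(1/(-2*(-483 + 16) + 77) + 252) = 1/(1/(-2*(-467) + 77) + 252) = 1/(1/(934 + 77) + 252) = 1/(1/1011 + 252) = 1/(254773/1011) = 1011/254773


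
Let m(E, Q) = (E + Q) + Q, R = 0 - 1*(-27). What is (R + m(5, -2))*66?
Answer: 1848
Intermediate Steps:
R = 27 (R = 0 + 27 = 27)
m(E, Q) = E + 2*Q
(R + m(5, -2))*66 = (27 + (5 + 2*(-2)))*66 = (27 + (5 - 4))*66 = (27 + 1)*66 = 28*66 = 1848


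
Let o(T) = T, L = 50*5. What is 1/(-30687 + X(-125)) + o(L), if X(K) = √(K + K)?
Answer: 235423024063/941692219 - 5*I*√10/941692219 ≈ 250.0 - 1.679e-8*I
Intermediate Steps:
X(K) = √2*√K (X(K) = √(2*K) = √2*√K)
L = 250
1/(-30687 + X(-125)) + o(L) = 1/(-30687 + √2*√(-125)) + 250 = 1/(-30687 + √2*(5*I*√5)) + 250 = 1/(-30687 + 5*I*√10) + 250 = 250 + 1/(-30687 + 5*I*√10)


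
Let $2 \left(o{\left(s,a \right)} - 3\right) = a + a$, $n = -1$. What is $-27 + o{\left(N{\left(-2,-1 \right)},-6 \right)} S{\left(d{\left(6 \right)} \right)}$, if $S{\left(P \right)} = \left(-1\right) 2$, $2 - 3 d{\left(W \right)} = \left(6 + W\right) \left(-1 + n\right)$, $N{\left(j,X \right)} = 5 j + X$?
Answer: $-21$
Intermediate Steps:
$N{\left(j,X \right)} = X + 5 j$
$d{\left(W \right)} = \frac{14}{3} + \frac{2 W}{3}$ ($d{\left(W \right)} = \frac{2}{3} - \frac{\left(6 + W\right) \left(-1 - 1\right)}{3} = \frac{2}{3} - \frac{\left(6 + W\right) \left(-2\right)}{3} = \frac{2}{3} - \frac{-12 - 2 W}{3} = \frac{2}{3} + \left(4 + \frac{2 W}{3}\right) = \frac{14}{3} + \frac{2 W}{3}$)
$S{\left(P \right)} = -2$
$o{\left(s,a \right)} = 3 + a$ ($o{\left(s,a \right)} = 3 + \frac{a + a}{2} = 3 + \frac{2 a}{2} = 3 + a$)
$-27 + o{\left(N{\left(-2,-1 \right)},-6 \right)} S{\left(d{\left(6 \right)} \right)} = -27 + \left(3 - 6\right) \left(-2\right) = -27 - -6 = -27 + 6 = -21$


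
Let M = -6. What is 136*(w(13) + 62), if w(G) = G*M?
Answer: -2176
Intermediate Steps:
w(G) = -6*G (w(G) = G*(-6) = -6*G)
136*(w(13) + 62) = 136*(-6*13 + 62) = 136*(-78 + 62) = 136*(-16) = -2176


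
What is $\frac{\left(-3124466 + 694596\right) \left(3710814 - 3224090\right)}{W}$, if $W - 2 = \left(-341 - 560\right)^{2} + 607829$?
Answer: $- \frac{147834505735}{177454} \approx -8.3309 \cdot 10^{5}$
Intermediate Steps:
$W = 1419632$ ($W = 2 + \left(\left(-341 - 560\right)^{2} + 607829\right) = 2 + \left(\left(-901\right)^{2} + 607829\right) = 2 + \left(811801 + 607829\right) = 2 + 1419630 = 1419632$)
$\frac{\left(-3124466 + 694596\right) \left(3710814 - 3224090\right)}{W} = \frac{\left(-3124466 + 694596\right) \left(3710814 - 3224090\right)}{1419632} = \left(-2429870\right) 486724 \cdot \frac{1}{1419632} = \left(-1182676045880\right) \frac{1}{1419632} = - \frac{147834505735}{177454}$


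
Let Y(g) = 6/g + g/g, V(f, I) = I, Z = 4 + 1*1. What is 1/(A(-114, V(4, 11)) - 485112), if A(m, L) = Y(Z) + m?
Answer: -5/2426119 ≈ -2.0609e-6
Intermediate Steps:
Z = 5 (Z = 4 + 1 = 5)
Y(g) = 1 + 6/g (Y(g) = 6/g + 1 = 1 + 6/g)
A(m, L) = 11/5 + m (A(m, L) = (6 + 5)/5 + m = (⅕)*11 + m = 11/5 + m)
1/(A(-114, V(4, 11)) - 485112) = 1/((11/5 - 114) - 485112) = 1/(-559/5 - 485112) = 1/(-2426119/5) = -5/2426119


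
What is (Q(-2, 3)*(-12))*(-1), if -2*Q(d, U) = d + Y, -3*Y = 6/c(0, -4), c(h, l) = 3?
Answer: 16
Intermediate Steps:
Y = -⅔ (Y = -2/3 = -⅓*2 = -⅔ ≈ -0.66667)
Q(d, U) = ⅓ - d/2 (Q(d, U) = -(d - ⅔)/2 = -(-⅔ + d)/2 = ⅓ - d/2)
(Q(-2, 3)*(-12))*(-1) = ((⅓ - ½*(-2))*(-12))*(-1) = ((⅓ + 1)*(-12))*(-1) = ((4/3)*(-12))*(-1) = -16*(-1) = 16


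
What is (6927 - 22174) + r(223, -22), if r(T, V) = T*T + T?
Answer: 34705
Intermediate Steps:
r(T, V) = T + T² (r(T, V) = T² + T = T + T²)
(6927 - 22174) + r(223, -22) = (6927 - 22174) + 223*(1 + 223) = -15247 + 223*224 = -15247 + 49952 = 34705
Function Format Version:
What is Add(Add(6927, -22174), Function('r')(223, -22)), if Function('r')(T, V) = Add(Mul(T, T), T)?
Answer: 34705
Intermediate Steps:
Function('r')(T, V) = Add(T, Pow(T, 2)) (Function('r')(T, V) = Add(Pow(T, 2), T) = Add(T, Pow(T, 2)))
Add(Add(6927, -22174), Function('r')(223, -22)) = Add(Add(6927, -22174), Mul(223, Add(1, 223))) = Add(-15247, Mul(223, 224)) = Add(-15247, 49952) = 34705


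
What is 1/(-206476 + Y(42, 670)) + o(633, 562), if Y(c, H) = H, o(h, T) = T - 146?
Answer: 85615295/205806 ≈ 416.00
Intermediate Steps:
o(h, T) = -146 + T
1/(-206476 + Y(42, 670)) + o(633, 562) = 1/(-206476 + 670) + (-146 + 562) = 1/(-205806) + 416 = -1/205806 + 416 = 85615295/205806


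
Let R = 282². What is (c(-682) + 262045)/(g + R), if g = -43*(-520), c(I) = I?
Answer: 261363/101884 ≈ 2.5653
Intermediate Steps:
g = 22360
R = 79524
(c(-682) + 262045)/(g + R) = (-682 + 262045)/(22360 + 79524) = 261363/101884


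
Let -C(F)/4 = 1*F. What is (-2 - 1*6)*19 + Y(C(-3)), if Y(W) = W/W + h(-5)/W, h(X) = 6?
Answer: -301/2 ≈ -150.50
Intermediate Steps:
C(F) = -4*F
Y(W) = 1 + 6/W (Y(W) = W/W + 6/W = 1 + 6/W)
(-2 - 1*6)*19 + Y(C(-3)) = (-2 - 1*6)*19 + (6 - 4*(-3))/((-4*(-3))) = (-2 - 6)*19 + (6 + 12)/12 = -8*19 + (1/12)*18 = -152 + 3/2 = -301/2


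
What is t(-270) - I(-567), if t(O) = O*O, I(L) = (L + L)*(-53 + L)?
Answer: -630180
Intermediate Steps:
I(L) = 2*L*(-53 + L) (I(L) = (2*L)*(-53 + L) = 2*L*(-53 + L))
t(O) = O²
t(-270) - I(-567) = (-270)² - 2*(-567)*(-53 - 567) = 72900 - 2*(-567)*(-620) = 72900 - 1*703080 = 72900 - 703080 = -630180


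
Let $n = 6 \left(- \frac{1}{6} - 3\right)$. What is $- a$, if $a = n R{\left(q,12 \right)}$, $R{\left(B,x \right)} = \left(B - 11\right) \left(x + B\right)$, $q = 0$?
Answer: $-2508$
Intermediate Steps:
$R{\left(B,x \right)} = \left(-11 + B\right) \left(B + x\right)$
$n = -19$ ($n = 6 \left(\left(-1\right) \frac{1}{6} - 3\right) = 6 \left(- \frac{1}{6} - 3\right) = 6 \left(- \frac{19}{6}\right) = -19$)
$a = 2508$ ($a = - 19 \left(0^{2} - 0 - 132 + 0 \cdot 12\right) = - 19 \left(0 + 0 - 132 + 0\right) = \left(-19\right) \left(-132\right) = 2508$)
$- a = \left(-1\right) 2508 = -2508$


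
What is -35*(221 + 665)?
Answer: -31010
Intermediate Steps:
-35*(221 + 665) = -35*886 = -31010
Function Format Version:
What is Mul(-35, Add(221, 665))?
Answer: -31010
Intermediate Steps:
Mul(-35, Add(221, 665)) = Mul(-35, 886) = -31010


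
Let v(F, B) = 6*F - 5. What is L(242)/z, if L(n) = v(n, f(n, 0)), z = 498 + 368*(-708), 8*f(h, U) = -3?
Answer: -1447/260046 ≈ -0.0055644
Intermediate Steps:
f(h, U) = -3/8 (f(h, U) = (⅛)*(-3) = -3/8)
v(F, B) = -5 + 6*F
z = -260046 (z = 498 - 260544 = -260046)
L(n) = -5 + 6*n
L(242)/z = (-5 + 6*242)/(-260046) = (-5 + 1452)*(-1/260046) = 1447*(-1/260046) = -1447/260046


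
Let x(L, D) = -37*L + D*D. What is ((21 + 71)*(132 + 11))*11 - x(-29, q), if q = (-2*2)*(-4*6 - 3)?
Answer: 131979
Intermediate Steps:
q = 108 (q = -4*(-24 - 3) = -4*(-27) = 108)
x(L, D) = D² - 37*L (x(L, D) = -37*L + D² = D² - 37*L)
((21 + 71)*(132 + 11))*11 - x(-29, q) = ((21 + 71)*(132 + 11))*11 - (108² - 37*(-29)) = (92*143)*11 - (11664 + 1073) = 13156*11 - 1*12737 = 144716 - 12737 = 131979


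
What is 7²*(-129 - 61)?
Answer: -9310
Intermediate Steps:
7²*(-129 - 61) = 49*(-190) = -9310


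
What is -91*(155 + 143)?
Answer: -27118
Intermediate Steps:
-91*(155 + 143) = -91*298 = -27118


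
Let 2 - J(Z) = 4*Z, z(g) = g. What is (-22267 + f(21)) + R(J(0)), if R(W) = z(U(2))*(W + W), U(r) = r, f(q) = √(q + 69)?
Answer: -22259 + 3*√10 ≈ -22250.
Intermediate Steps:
f(q) = √(69 + q)
J(Z) = 2 - 4*Z
R(W) = 4*W (R(W) = 2*(W + W) = 2*(2*W) = 4*W)
(-22267 + f(21)) + R(J(0)) = (-22267 + √(69 + 21)) + 4*(2 - 4*0) = (-22267 + √90) + 4*(2 + 0) = (-22267 + 3*√10) + 4*2 = (-22267 + 3*√10) + 8 = -22259 + 3*√10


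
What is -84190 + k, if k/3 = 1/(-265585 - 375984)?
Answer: -54013694113/641569 ≈ -84190.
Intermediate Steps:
k = -3/641569 (k = 3/(-265585 - 375984) = 3/(-641569) = 3*(-1/641569) = -3/641569 ≈ -4.6760e-6)
-84190 + k = -84190 - 3/641569 = -54013694113/641569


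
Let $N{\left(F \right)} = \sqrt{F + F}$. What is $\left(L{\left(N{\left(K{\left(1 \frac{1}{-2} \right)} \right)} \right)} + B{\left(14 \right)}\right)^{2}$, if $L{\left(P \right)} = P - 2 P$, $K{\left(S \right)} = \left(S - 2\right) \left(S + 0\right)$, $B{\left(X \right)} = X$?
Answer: $\frac{\left(28 - \sqrt{10}\right)^{2}}{4} \approx 154.23$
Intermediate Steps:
$K{\left(S \right)} = S \left(-2 + S\right)$ ($K{\left(S \right)} = \left(-2 + S\right) S = S \left(-2 + S\right)$)
$N{\left(F \right)} = \sqrt{2} \sqrt{F}$ ($N{\left(F \right)} = \sqrt{2 F} = \sqrt{2} \sqrt{F}$)
$L{\left(P \right)} = - P$
$\left(L{\left(N{\left(K{\left(1 \frac{1}{-2} \right)} \right)} \right)} + B{\left(14 \right)}\right)^{2} = \left(- \sqrt{2} \sqrt{1 \frac{1}{-2} \left(-2 + 1 \frac{1}{-2}\right)} + 14\right)^{2} = \left(- \sqrt{2} \sqrt{1 \left(- \frac{1}{2}\right) \left(-2 + 1 \left(- \frac{1}{2}\right)\right)} + 14\right)^{2} = \left(- \sqrt{2} \sqrt{- \frac{-2 - \frac{1}{2}}{2}} + 14\right)^{2} = \left(- \sqrt{2} \sqrt{\left(- \frac{1}{2}\right) \left(- \frac{5}{2}\right)} + 14\right)^{2} = \left(- \sqrt{2} \sqrt{\frac{5}{4}} + 14\right)^{2} = \left(- \sqrt{2} \frac{\sqrt{5}}{2} + 14\right)^{2} = \left(- \frac{\sqrt{10}}{2} + 14\right)^{2} = \left(14 - \frac{\sqrt{10}}{2}\right)^{2}$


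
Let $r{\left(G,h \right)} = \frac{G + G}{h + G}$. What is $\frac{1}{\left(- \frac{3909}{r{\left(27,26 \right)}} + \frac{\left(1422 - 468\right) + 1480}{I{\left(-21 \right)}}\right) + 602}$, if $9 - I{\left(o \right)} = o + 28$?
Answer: $- \frac{18}{36317} \approx -0.00049564$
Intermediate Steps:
$r{\left(G,h \right)} = \frac{2 G}{G + h}$
$I{\left(o \right)} = -19 - o$ ($I{\left(o \right)} = 9 - \left(o + 28\right) = 9 - \left(28 + o\right) = -19 - o$)
$\frac{1}{\left(- \frac{3909}{r{\left(27,26 \right)}} + \frac{\left(1422 - 468\right) + 1480}{I{\left(-21 \right)}}\right) + 602} = \frac{1}{\left(- \frac{3909}{2 \cdot 27 \frac{1}{27 + 26}} + \frac{\left(1422 - 468\right) + 1480}{-19 - -21}\right) + 602} = \frac{1}{\left(- \frac{3909}{2 \cdot 27 \cdot \frac{1}{53}} + \frac{\left(1422 - 468\right) + 1480}{-19 + 21}\right) + 602} = \frac{1}{\left(- \frac{3909}{2 \cdot 27 \cdot \frac{1}{53}} + \frac{\left(1422 - 468\right) + 1480}{2}\right) + 602} = \frac{1}{\left(- \frac{3909}{\frac{54}{53}} + \left(954 + 1480\right) \frac{1}{2}\right) + 602} = \frac{1}{\left(\left(-3909\right) \frac{53}{54} + 2434 \cdot \frac{1}{2}\right) + 602} = \frac{1}{\left(- \frac{69059}{18} + 1217\right) + 602} = \frac{1}{- \frac{47153}{18} + 602} = \frac{1}{- \frac{36317}{18}} = - \frac{18}{36317}$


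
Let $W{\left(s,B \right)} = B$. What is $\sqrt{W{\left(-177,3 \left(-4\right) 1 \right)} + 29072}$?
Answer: $2 \sqrt{7265} \approx 170.47$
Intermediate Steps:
$\sqrt{W{\left(-177,3 \left(-4\right) 1 \right)} + 29072} = \sqrt{3 \left(-4\right) 1 + 29072} = \sqrt{\left(-12\right) 1 + 29072} = \sqrt{-12 + 29072} = \sqrt{29060} = 2 \sqrt{7265}$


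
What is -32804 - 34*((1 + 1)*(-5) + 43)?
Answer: -33926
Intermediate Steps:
-32804 - 34*((1 + 1)*(-5) + 43) = -32804 - 34*(2*(-5) + 43) = -32804 - 34*(-10 + 43) = -32804 - 34*33 = -32804 - 1*1122 = -32804 - 1122 = -33926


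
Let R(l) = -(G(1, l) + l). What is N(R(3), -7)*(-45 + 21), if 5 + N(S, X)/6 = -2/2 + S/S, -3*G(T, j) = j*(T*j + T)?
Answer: 720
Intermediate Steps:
G(T, j) = -j*(T + T*j)/3 (G(T, j) = -j*(T*j + T)/3 = -j*(T + T*j)/3)
R(l) = -l + l*(1 + l)/3 (R(l) = -(-⅓*1*l*(1 + l) + l) = -(-l*(1 + l)/3 + l) = -(l - l*(1 + l)/3) = -l + l*(1 + l)/3)
N(S, X) = -30 (N(S, X) = -30 + 6*(-2/2 + S/S) = -30 + 6*(-2*½ + 1) = -30 + 6*(-1 + 1) = -30 + 6*0 = -30 + 0 = -30)
N(R(3), -7)*(-45 + 21) = -30*(-45 + 21) = -30*(-24) = 720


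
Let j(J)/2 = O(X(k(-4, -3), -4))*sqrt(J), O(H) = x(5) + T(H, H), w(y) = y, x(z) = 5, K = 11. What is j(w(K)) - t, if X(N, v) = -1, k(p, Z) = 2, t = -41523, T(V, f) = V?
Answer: 41523 + 8*sqrt(11) ≈ 41550.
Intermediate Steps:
O(H) = 5 + H
j(J) = 8*sqrt(J) (j(J) = 2*((5 - 1)*sqrt(J)) = 2*(4*sqrt(J)) = 8*sqrt(J))
j(w(K)) - t = 8*sqrt(11) - 1*(-41523) = 8*sqrt(11) + 41523 = 41523 + 8*sqrt(11)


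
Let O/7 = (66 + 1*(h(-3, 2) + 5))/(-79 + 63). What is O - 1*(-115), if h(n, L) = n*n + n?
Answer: 1301/16 ≈ 81.313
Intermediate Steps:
h(n, L) = n + n² (h(n, L) = n² + n = n + n²)
O = -539/16 (O = 7*((66 + 1*(-3*(1 - 3) + 5))/(-79 + 63)) = 7*((66 + 1*(-3*(-2) + 5))/(-16)) = 7*((66 + 1*(6 + 5))*(-1/16)) = 7*((66 + 1*11)*(-1/16)) = 7*((66 + 11)*(-1/16)) = 7*(77*(-1/16)) = 7*(-77/16) = -539/16 ≈ -33.688)
O - 1*(-115) = -539/16 - 1*(-115) = -539/16 + 115 = 1301/16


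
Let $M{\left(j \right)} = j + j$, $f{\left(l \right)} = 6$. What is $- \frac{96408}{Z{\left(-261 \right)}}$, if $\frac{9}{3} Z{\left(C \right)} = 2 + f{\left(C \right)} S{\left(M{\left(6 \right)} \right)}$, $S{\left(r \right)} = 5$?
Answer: $- \frac{36153}{4} \approx -9038.3$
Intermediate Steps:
$M{\left(j \right)} = 2 j$
$Z{\left(C \right)} = \frac{32}{3}$ ($Z{\left(C \right)} = \frac{2 + 6 \cdot 5}{3} = \frac{2 + 30}{3} = \frac{1}{3} \cdot 32 = \frac{32}{3}$)
$- \frac{96408}{Z{\left(-261 \right)}} = - \frac{96408}{\frac{32}{3}} = \left(-96408\right) \frac{3}{32} = - \frac{36153}{4}$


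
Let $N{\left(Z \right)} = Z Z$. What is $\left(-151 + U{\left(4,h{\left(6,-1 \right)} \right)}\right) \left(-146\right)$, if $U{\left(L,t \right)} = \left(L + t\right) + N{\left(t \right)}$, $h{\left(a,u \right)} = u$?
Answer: $21462$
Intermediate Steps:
$N{\left(Z \right)} = Z^{2}$
$U{\left(L,t \right)} = L + t + t^{2}$ ($U{\left(L,t \right)} = \left(L + t\right) + t^{2} = L + t + t^{2}$)
$\left(-151 + U{\left(4,h{\left(6,-1 \right)} \right)}\right) \left(-146\right) = \left(-151 + \left(4 - 1 + \left(-1\right)^{2}\right)\right) \left(-146\right) = \left(-151 + \left(4 - 1 + 1\right)\right) \left(-146\right) = \left(-151 + 4\right) \left(-146\right) = \left(-147\right) \left(-146\right) = 21462$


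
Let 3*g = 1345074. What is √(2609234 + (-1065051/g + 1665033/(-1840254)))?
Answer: √12335460819455495173637317210/68757716911 ≈ 1615.3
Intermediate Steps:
g = 448358 (g = (⅓)*1345074 = 448358)
√(2609234 + (-1065051/g + 1665033/(-1840254))) = √(2609234 + (-1065051/448358 + 1665033/(-1840254))) = √(2609234 + (-1065051*1/448358 + 1665033*(-1/1840254))) = √(2609234 + (-1065051/448358 - 555011/613418)) = √(2609234 - 225541269064/68757716911) = √(179404747185287110/68757716911) = √12335460819455495173637317210/68757716911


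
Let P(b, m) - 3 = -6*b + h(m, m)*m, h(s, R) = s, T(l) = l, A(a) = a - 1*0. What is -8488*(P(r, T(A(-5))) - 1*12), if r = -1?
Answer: -186736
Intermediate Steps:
A(a) = a (A(a) = a + 0 = a)
P(b, m) = 3 + m² - 6*b (P(b, m) = 3 + (-6*b + m*m) = 3 + (-6*b + m²) = 3 + (m² - 6*b) = 3 + m² - 6*b)
-8488*(P(r, T(A(-5))) - 1*12) = -8488*((3 + (-5)² - 6*(-1)) - 1*12) = -8488*((3 + 25 + 6) - 12) = -8488*(34 - 12) = -8488*22 = -186736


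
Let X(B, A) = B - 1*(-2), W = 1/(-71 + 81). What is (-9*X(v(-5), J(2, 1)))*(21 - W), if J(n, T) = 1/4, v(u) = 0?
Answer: -1881/5 ≈ -376.20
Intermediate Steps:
W = ⅒ (W = 1/10 = ⅒ ≈ 0.10000)
J(n, T) = ¼
X(B, A) = 2 + B (X(B, A) = B + 2 = 2 + B)
(-9*X(v(-5), J(2, 1)))*(21 - W) = (-9*(2 + 0))*(21 - 1*⅒) = (-9*2)*(21 - ⅒) = -18*209/10 = -1881/5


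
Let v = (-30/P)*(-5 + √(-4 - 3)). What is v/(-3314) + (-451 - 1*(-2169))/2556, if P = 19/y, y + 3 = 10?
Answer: 26372947/40235274 + 105*I*√7/31483 ≈ 0.65547 + 0.0088239*I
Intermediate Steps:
y = 7 (y = -3 + 10 = 7)
P = 19/7 ≈ 2.7143
v = 1050/19 - 210*I*√7/19 (v = (-30/19/7)*(-5 + √(-4 - 3)) = (-30*7/19)*(-5 + √(-7)) = -210*(-5 + I*√7)/19 = 1050/19 - 210*I*√7/19 ≈ 55.263 - 29.243*I)
v/(-3314) + (-451 - 1*(-2169))/2556 = (1050/19 - 210*I*√7/19)/(-3314) + (-451 - 1*(-2169))/2556 = (1050/19 - 210*I*√7/19)*(-1/3314) + (-451 + 2169)*(1/2556) = (-525/31483 + 105*I*√7/31483) + 1718*(1/2556) = (-525/31483 + 105*I*√7/31483) + 859/1278 = 26372947/40235274 + 105*I*√7/31483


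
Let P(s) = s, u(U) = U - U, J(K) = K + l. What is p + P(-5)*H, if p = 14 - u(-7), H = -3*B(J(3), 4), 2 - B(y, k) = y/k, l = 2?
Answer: 101/4 ≈ 25.250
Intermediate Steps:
J(K) = 2 + K (J(K) = K + 2 = 2 + K)
B(y, k) = 2 - y/k
u(U) = 0
H = -9/4 (H = -3*(2 - 1*(2 + 3)/4) = -3*(2 - 1*5*¼) = -3*(2 - 5/4) = -3*¾ = -9/4 ≈ -2.2500)
p = 14 (p = 14 - 1*0 = 14 + 0 = 14)
p + P(-5)*H = 14 - 5*(-9/4) = 14 + 45/4 = 101/4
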